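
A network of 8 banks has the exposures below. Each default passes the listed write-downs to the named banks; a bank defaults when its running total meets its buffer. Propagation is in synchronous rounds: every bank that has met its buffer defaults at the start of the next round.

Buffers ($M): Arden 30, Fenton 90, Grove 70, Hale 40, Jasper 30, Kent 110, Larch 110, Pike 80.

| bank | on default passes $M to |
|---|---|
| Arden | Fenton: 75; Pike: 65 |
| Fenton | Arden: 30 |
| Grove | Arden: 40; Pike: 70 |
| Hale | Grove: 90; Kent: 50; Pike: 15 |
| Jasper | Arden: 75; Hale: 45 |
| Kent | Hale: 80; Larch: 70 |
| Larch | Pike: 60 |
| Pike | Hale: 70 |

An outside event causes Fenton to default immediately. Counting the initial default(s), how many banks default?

2

Round 1 — Fenton defaults (initial).
  Arden: +30 → 30 ≥ 30
Round 2 — Arden defaults.
  Pike: +65 → 65 < 80
No further defaults.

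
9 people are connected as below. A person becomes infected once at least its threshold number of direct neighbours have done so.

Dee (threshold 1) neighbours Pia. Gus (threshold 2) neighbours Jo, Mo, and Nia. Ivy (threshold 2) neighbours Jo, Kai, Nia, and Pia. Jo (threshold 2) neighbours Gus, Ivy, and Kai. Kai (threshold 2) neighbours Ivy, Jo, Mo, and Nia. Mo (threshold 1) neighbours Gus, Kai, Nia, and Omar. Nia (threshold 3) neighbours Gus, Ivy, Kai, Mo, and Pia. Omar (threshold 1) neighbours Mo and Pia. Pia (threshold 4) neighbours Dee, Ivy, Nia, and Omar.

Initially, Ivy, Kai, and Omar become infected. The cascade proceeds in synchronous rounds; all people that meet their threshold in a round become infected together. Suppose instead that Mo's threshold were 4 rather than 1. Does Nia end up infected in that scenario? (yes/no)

With Mo's threshold at 4:
Round 1 — Ivy, Kai, Omar become infected (initial).
Round 2 — checking thresholds:
  Jo: 2 of 3 neighbours ≥ 2, becomes infected.
  Mo: 2 of 4 neighbours < 4, below threshold.
  Nia: 2 of 5 neighbours < 3, below threshold.
  Pia: 2 of 4 neighbours < 4, below threshold.
Round 3 — no new infections; cascade stops.

no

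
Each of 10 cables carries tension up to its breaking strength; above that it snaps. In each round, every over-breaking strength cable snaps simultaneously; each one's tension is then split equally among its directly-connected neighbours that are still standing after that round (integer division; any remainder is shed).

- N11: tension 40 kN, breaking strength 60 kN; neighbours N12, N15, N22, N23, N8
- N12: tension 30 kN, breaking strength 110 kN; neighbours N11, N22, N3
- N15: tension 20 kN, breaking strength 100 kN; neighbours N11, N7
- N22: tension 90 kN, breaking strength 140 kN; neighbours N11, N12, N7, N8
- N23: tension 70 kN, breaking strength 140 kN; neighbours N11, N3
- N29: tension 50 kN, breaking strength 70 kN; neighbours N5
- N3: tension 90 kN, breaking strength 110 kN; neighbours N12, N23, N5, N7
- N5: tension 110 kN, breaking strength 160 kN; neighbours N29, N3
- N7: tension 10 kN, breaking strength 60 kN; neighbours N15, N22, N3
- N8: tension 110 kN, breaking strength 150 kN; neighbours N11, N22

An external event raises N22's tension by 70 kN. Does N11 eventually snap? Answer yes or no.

yes

Round 1 — N22 at 160 > 140. N22 snaps.
  N22 sheds 160 kN to N11, N12, N7, N8: 40 each.
    N11: 40+40 = 80 > 60
    N12: 30+40 = 70 ≤ 110
    N7: 10+40 = 50 ≤ 60
    N8: 110+40 = 150 ≤ 150
Round 2 — N11 snaps.
  N11 sheds 80 kN to N12, N15, N23, N8: 20 each.
    N12: 70+20 = 90 ≤ 110
    N15: 20+20 = 40 ≤ 100
    N23: 70+20 = 90 ≤ 140
    N8: 150+20 = 170 > 150
Round 3 — N8 snaps.
  N8 sheds 170 kN: no online neighbours, lost.
No further breaks.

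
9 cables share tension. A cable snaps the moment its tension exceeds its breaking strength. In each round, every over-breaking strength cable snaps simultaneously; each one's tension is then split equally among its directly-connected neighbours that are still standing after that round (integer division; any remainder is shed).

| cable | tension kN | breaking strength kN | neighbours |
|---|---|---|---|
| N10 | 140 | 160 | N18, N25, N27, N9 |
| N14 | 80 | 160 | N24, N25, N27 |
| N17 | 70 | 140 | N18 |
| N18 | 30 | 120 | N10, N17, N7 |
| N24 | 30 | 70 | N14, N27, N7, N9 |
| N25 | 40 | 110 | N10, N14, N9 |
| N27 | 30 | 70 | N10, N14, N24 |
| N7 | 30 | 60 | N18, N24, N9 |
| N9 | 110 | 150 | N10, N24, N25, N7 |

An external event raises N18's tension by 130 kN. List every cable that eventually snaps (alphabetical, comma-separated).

N10, N14, N18, N24, N25, N27, N7, N9

Round 1 — N18 at 160 > 120. N18 snaps.
  N18 sheds 160 kN to N10, N17, N7: 53 each (1 lost).
    N10: 140+53 = 193 > 160
    N17: 70+53 = 123 ≤ 140
    N7: 30+53 = 83 > 60
Round 2 — N10, N7 snap.
  N10 sheds 193 kN to N25, N27, N9: 64 each (1 lost).
    N25: 40+64 = 104 ≤ 110
    N27: 30+64 = 94 > 70
    N9: 110+64 = 174 > 150
  N7 sheds 83 kN to N24, N9: 41 each (1 lost).
    N24: 30+41 = 71 > 70
    N9: 174+41 = 215 > 150
Round 3 — N24, N27, N9 snap.
  N24 sheds 71 kN to N14: 71 each.
    N14: 80+71 = 151 ≤ 160
  N27 sheds 94 kN to N14: 94 each.
    N14: 151+94 = 245 > 160
  N9 sheds 215 kN to N25: 215 each.
    N25: 104+215 = 319 > 110
Round 4 — N14, N25 snap.
  N14 sheds 245 kN: no online neighbours, lost.
  N25 sheds 319 kN: no online neighbours, lost.
No further breaks.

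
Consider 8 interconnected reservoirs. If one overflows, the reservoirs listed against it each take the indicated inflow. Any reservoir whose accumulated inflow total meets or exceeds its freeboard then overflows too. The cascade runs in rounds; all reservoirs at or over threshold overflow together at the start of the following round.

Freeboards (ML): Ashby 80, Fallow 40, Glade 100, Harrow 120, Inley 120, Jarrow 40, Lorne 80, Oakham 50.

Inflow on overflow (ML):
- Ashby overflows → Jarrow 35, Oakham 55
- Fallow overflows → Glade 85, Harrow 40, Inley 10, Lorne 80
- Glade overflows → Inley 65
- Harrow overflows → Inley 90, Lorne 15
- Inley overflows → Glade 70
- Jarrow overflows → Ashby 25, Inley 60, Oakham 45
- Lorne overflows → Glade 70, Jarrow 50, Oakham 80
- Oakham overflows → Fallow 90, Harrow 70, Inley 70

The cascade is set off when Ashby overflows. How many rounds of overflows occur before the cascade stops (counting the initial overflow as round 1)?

6

Round 1 — Ashby overflows (initial).
  Jarrow: +35 → 35 < 40
  Oakham: +55 → 55 ≥ 50
Round 2 — Oakham overflows.
  Fallow: +90 → 90 ≥ 40
  Harrow: +70 → 70 < 120
  Inley: +70 → 70 < 120
Round 3 — Fallow overflows.
  Glade: +85 → 85 < 100
  Harrow: +40 → 110 < 120
  Inley: +10 → 80 < 120
  Lorne: +80 → 80 ≥ 80
Round 4 — Lorne overflows.
  Glade: +70 → 155 ≥ 100
  Jarrow: +50 → 85 ≥ 40
Round 5 — Glade, Jarrow overflow.
  Inley: +65+60 → 205 ≥ 120
Round 6 — Inley overflows.
No further overflows.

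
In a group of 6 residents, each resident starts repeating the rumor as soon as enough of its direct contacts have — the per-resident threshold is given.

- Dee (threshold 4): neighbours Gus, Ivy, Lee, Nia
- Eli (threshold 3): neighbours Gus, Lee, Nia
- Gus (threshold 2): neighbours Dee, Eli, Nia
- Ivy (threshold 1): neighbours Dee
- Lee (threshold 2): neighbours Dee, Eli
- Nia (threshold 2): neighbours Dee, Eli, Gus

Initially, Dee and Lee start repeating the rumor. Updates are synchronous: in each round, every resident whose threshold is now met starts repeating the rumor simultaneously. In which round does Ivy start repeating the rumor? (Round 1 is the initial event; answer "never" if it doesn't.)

Round 1 — Dee, Lee start repeating the rumor (initial).
Round 2 — checking thresholds:
  Eli: 1 of 3 neighbours < 3, not yet.
  Gus: 1 of 3 neighbours < 2, not yet.
  Ivy: 1 of 1 neighbours ≥ 1, starts repeating the rumor.
  Nia: 1 of 3 neighbours < 2, not yet.
Round 3 — no new spreads; cascade stops.

2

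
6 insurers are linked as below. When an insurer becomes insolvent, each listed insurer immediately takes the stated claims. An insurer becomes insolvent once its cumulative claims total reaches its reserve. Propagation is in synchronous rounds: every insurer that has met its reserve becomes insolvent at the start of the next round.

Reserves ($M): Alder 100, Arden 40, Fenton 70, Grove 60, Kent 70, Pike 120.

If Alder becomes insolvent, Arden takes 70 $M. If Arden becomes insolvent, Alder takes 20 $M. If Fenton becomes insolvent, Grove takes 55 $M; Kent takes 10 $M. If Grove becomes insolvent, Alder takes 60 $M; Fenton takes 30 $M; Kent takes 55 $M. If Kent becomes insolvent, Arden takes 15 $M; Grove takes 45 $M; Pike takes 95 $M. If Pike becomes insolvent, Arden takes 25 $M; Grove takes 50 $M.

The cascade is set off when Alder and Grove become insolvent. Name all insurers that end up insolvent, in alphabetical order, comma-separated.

Alder, Arden, Grove

Round 1 — Alder, Grove become insolvent (initial).
  Arden: +70 → 70 ≥ 40
  Fenton: +30 → 30 < 70
  Kent: +55 → 55 < 70
Round 2 — Arden becomes insolvent.
No further insolvencies.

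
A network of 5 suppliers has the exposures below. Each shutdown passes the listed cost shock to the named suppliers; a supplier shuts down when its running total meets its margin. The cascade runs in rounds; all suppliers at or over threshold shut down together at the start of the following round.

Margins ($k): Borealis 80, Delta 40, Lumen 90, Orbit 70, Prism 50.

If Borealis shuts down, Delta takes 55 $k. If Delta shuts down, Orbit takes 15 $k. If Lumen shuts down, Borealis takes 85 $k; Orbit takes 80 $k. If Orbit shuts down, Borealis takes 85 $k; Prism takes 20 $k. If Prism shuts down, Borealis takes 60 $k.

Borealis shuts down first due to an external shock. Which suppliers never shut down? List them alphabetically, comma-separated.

Lumen, Orbit, Prism

Round 1 — Borealis shuts down (initial).
  Delta: +55 → 55 ≥ 40
Round 2 — Delta shuts down.
  Orbit: +15 → 15 < 70
No further shutdowns.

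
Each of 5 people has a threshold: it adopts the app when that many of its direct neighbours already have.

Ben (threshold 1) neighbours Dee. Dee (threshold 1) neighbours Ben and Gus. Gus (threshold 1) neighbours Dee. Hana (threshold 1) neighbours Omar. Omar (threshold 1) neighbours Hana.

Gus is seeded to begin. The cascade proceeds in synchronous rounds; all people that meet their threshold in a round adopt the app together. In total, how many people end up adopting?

Round 1 — Gus adopts the app (initial).
Round 2 — checking thresholds:
  Dee: 1 of 2 neighbours ≥ 1, adopts the app.
Round 3 — checking thresholds:
  Ben: 1 of 1 neighbours ≥ 1, adopts the app.
Round 4 — no new adoptions; cascade stops.

3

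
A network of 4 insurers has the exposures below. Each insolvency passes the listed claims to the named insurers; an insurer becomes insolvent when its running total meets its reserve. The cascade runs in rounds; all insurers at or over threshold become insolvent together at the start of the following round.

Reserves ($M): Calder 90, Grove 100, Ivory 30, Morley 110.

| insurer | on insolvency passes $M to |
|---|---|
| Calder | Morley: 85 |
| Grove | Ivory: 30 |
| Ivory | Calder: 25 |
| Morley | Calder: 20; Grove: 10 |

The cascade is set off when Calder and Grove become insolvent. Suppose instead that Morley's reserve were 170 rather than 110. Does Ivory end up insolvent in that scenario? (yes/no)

With Morley's reserve at 170:
Round 1 — Calder, Grove become insolvent (initial).
  Ivory: +30 → 30 ≥ 30
  Morley: +85 → 85 < 170
Round 2 — Ivory becomes insolvent.
No further insolvencies.

yes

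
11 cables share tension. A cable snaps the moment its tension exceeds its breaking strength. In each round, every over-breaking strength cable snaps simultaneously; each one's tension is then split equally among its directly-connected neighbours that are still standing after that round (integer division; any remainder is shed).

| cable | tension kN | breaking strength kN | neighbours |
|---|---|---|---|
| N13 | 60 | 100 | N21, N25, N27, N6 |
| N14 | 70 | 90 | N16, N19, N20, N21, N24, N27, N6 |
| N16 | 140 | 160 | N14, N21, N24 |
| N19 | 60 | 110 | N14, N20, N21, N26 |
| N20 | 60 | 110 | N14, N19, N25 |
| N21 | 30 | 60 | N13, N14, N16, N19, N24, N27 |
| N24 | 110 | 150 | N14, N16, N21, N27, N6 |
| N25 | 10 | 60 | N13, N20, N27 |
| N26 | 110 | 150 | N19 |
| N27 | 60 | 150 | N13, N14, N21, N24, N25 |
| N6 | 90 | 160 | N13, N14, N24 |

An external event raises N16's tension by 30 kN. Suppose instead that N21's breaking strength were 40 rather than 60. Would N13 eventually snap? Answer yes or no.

With N21's breaking strength at 40:
Round 1 — N16 at 170 > 160. N16 snaps.
  N16 sheds 170 kN to N14, N21, N24: 56 each (2 lost).
    N14: 70+56 = 126 > 90
    N21: 30+56 = 86 > 40
    N24: 110+56 = 166 > 150
Round 2 — N14, N21, N24 snap.
  N14 sheds 126 kN to N19, N20, N27, N6: 31 each (2 lost).
    N19: 60+31 = 91 ≤ 110
    N20: 60+31 = 91 ≤ 110
    N27: 60+31 = 91 ≤ 150
    N6: 90+31 = 121 ≤ 160
  N21 sheds 86 kN to N13, N19, N27: 28 each (2 lost).
    N13: 60+28 = 88 ≤ 100
    N19: 91+28 = 119 > 110
    N27: 91+28 = 119 ≤ 150
  N24 sheds 166 kN to N27, N6: 83 each.
    N27: 119+83 = 202 > 150
    N6: 121+83 = 204 > 160
Round 3 — N19, N27, N6 snap.
  N19 sheds 119 kN to N20, N26: 59 each (1 lost).
    N20: 91+59 = 150 > 110
    N26: 110+59 = 169 > 150
  N27 sheds 202 kN to N13, N25: 101 each.
    N13: 88+101 = 189 > 100
    N25: 10+101 = 111 > 60
  N6 sheds 204 kN to N13: 204 each.
    N13: 189+204 = 393 > 100
Round 4 — N13, N20, N25, N26 snap.
  N13 sheds 393 kN: no online neighbours, lost.
  N20 sheds 150 kN: no online neighbours, lost.
  N25 sheds 111 kN: no online neighbours, lost.
  N26 sheds 169 kN: no online neighbours, lost.
No further breaks.

yes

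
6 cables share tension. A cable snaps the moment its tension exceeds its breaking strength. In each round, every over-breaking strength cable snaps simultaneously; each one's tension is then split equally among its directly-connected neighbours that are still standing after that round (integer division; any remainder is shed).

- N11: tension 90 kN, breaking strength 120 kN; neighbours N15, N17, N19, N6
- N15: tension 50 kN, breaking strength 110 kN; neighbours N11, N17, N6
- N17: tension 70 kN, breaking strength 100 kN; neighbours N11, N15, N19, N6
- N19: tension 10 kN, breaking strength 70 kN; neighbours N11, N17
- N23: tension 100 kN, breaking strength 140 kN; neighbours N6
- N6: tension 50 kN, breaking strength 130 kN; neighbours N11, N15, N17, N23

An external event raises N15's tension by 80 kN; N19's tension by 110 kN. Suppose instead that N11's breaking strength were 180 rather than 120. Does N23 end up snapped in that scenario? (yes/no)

yes

With N11's breaking strength at 180:
Round 1 — N15 at 130 > 110; N19 at 120 > 70. N15, N19 snap.
  N15 sheds 130 kN to N11, N17, N6: 43 each (1 lost).
    N11: 90+43 = 133 ≤ 180
    N17: 70+43 = 113 > 100
    N6: 50+43 = 93 ≤ 130
  N19 sheds 120 kN to N11, N17: 60 each.
    N11: 133+60 = 193 > 180
    N17: 113+60 = 173 > 100
Round 2 — N11, N17 snap.
  N11 sheds 193 kN to N6: 193 each.
    N6: 93+193 = 286 > 130
  N17 sheds 173 kN to N6: 173 each.
    N6: 286+173 = 459 > 130
Round 3 — N6 snaps.
  N6 sheds 459 kN to N23: 459 each.
    N23: 100+459 = 559 > 140
Round 4 — N23 snaps.
  N23 sheds 559 kN: no online neighbours, lost.
No further breaks.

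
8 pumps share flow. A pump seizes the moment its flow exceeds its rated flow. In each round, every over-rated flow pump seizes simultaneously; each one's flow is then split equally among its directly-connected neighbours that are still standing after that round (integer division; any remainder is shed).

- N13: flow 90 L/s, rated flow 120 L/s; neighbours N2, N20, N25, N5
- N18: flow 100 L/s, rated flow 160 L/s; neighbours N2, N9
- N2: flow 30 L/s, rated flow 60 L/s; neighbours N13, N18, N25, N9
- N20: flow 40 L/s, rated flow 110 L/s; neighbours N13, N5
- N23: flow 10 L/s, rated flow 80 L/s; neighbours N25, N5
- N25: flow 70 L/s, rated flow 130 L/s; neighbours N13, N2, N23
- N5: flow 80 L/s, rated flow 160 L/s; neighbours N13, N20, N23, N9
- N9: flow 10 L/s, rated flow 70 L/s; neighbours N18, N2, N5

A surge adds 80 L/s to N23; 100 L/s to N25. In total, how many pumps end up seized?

Round 1 — N23 at 90 > 80; N25 at 170 > 130. N23, N25 seize.
  N23 sheds 90 L/s to N5: 90 each.
    N5: 80+90 = 170 > 160
  N25 sheds 170 L/s to N13, N2: 85 each.
    N13: 90+85 = 175 > 120
    N2: 30+85 = 115 > 60
Round 2 — N13, N2, N5 seize.
  N13 sheds 175 L/s to N20: 175 each.
    N20: 40+175 = 215 > 110
  N2 sheds 115 L/s to N18, N9: 57 each (1 lost).
    N18: 100+57 = 157 ≤ 160
    N9: 10+57 = 67 ≤ 70
  N5 sheds 170 L/s to N20, N9: 85 each.
    N20: 215+85 = 300 > 110
    N9: 67+85 = 152 > 70
Round 3 — N20, N9 seize.
  N20 sheds 300 L/s: no online neighbours, lost.
  N9 sheds 152 L/s to N18: 152 each.
    N18: 157+152 = 309 > 160
Round 4 — N18 seizes.
  N18 sheds 309 L/s: no online neighbours, lost.
No further seizures.

8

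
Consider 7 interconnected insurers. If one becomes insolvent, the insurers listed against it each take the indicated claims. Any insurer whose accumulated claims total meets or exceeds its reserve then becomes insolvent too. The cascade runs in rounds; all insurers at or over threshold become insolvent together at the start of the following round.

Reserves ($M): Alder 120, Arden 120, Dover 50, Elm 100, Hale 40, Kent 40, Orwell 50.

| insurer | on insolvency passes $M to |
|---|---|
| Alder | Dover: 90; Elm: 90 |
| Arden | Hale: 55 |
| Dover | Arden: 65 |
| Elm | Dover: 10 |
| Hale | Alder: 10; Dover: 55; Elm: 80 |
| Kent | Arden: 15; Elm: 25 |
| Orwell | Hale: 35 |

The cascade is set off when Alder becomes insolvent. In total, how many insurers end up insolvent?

Round 1 — Alder becomes insolvent (initial).
  Dover: +90 → 90 ≥ 50
  Elm: +90 → 90 < 100
Round 2 — Dover becomes insolvent.
  Arden: +65 → 65 < 120
No further insolvencies.

2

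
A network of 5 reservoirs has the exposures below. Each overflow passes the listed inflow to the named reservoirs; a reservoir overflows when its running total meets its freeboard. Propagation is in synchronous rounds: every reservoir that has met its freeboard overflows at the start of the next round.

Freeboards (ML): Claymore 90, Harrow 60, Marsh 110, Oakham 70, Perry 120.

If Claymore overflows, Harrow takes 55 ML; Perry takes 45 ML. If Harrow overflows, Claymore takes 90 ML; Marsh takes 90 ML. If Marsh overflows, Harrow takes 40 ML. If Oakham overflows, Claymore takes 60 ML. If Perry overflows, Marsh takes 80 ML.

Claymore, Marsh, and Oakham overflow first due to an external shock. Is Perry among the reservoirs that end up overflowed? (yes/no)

no

Round 1 — Claymore, Marsh, Oakham overflow (initial).
  Harrow: +55+40 → 95 ≥ 60
  Perry: +45 → 45 < 120
Round 2 — Harrow overflows.
No further overflows.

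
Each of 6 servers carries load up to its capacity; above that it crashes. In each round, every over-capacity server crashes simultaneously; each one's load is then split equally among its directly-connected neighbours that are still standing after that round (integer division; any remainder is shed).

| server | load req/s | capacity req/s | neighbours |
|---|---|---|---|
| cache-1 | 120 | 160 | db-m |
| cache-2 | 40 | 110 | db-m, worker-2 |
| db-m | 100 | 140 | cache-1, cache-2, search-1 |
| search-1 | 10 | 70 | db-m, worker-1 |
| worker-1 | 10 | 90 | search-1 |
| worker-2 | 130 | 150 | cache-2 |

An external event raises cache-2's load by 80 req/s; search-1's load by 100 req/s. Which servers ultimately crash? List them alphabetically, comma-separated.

cache-1, cache-2, db-m, search-1, worker-2

Round 1 — cache-2 at 120 > 110; search-1 at 110 > 70. cache-2, search-1 crash.
  cache-2 sheds 120 req/s to db-m, worker-2: 60 each.
    db-m: 100+60 = 160 > 140
    worker-2: 130+60 = 190 > 150
  search-1 sheds 110 req/s to db-m, worker-1: 55 each.
    db-m: 160+55 = 215 > 140
    worker-1: 10+55 = 65 ≤ 90
Round 2 — db-m, worker-2 crash.
  db-m sheds 215 req/s to cache-1: 215 each.
    cache-1: 120+215 = 335 > 160
  worker-2 sheds 190 req/s: no online neighbours, lost.
Round 3 — cache-1 crashes.
  cache-1 sheds 335 req/s: no online neighbours, lost.
No further crashes.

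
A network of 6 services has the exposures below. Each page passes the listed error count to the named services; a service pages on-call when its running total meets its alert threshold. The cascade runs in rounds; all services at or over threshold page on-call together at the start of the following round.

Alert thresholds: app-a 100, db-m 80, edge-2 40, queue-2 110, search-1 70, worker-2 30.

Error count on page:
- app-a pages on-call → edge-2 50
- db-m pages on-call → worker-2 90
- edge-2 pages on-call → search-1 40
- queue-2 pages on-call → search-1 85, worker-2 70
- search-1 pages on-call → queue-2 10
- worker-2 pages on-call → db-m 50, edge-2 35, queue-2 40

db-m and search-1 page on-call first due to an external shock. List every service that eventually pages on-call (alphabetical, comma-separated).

Round 1 — db-m, search-1 page on-call (initial).
  queue-2: +10 → 10 < 110
  worker-2: +90 → 90 ≥ 30
Round 2 — worker-2 pages on-call.
  edge-2: +35 → 35 < 40
  queue-2: +40 → 50 < 110
No further pages.

db-m, search-1, worker-2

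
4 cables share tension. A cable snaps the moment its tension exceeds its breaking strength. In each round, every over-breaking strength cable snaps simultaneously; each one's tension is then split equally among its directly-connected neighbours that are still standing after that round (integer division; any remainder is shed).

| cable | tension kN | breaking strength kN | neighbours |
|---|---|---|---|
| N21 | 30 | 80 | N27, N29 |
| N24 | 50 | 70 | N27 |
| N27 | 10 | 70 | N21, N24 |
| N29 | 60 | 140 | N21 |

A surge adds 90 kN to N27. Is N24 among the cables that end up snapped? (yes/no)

Round 1 — N27 at 100 > 70. N27 snaps.
  N27 sheds 100 kN to N21, N24: 50 each.
    N21: 30+50 = 80 ≤ 80
    N24: 50+50 = 100 > 70
Round 2 — N24 snaps.
  N24 sheds 100 kN: no online neighbours, lost.
No further breaks.

yes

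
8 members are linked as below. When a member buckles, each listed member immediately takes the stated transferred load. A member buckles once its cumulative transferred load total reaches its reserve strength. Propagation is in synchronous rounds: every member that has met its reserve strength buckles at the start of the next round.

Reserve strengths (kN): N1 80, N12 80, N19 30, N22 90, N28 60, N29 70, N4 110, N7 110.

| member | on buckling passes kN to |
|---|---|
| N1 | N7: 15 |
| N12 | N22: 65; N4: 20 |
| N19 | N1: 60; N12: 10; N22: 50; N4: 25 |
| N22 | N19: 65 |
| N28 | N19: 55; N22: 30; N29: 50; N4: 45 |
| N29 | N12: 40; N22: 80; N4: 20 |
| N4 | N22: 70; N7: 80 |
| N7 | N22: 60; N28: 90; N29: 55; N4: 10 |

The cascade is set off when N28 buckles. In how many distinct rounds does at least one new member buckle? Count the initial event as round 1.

Round 1 — N28 buckles (initial).
  N19: +55 → 55 ≥ 30
  N22: +30 → 30 < 90
  N29: +50 → 50 < 70
  N4: +45 → 45 < 110
Round 2 — N19 buckles.
  N1: +60 → 60 < 80
  N12: +10 → 10 < 80
  N22: +50 → 80 < 90
  N4: +25 → 70 < 110
No further bucklings.

2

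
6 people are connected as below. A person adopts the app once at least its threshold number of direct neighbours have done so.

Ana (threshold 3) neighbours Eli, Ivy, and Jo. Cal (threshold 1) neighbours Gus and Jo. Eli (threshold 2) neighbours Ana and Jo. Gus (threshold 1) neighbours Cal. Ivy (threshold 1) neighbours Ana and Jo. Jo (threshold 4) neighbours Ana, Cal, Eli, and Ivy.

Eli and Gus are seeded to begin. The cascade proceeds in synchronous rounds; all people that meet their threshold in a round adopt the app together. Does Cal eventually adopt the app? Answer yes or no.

Round 1 — Eli, Gus adopt the app (initial).
Round 2 — checking thresholds:
  Ana: 1 of 3 neighbours < 3, holds.
  Cal: 1 of 2 neighbours ≥ 1, adopts the app.
  Jo: 1 of 4 neighbours < 4, holds.
Round 3 — no new adoptions; cascade stops.

yes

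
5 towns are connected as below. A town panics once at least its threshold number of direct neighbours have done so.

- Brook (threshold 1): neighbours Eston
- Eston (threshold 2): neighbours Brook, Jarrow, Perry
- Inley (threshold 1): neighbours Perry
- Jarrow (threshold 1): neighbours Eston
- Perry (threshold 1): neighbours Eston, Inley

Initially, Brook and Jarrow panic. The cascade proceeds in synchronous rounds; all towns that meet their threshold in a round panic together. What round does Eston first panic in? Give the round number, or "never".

Round 1 — Brook, Jarrow panic (initial).
Round 2 — checking thresholds:
  Eston: 2 of 3 neighbours ≥ 2, panics.
Round 3 — checking thresholds:
  Perry: 1 of 2 neighbours ≥ 1, panics.
Round 4 — checking thresholds:
  Inley: 1 of 1 neighbours ≥ 1, panics.
Round 5 — no new panics; cascade stops.

2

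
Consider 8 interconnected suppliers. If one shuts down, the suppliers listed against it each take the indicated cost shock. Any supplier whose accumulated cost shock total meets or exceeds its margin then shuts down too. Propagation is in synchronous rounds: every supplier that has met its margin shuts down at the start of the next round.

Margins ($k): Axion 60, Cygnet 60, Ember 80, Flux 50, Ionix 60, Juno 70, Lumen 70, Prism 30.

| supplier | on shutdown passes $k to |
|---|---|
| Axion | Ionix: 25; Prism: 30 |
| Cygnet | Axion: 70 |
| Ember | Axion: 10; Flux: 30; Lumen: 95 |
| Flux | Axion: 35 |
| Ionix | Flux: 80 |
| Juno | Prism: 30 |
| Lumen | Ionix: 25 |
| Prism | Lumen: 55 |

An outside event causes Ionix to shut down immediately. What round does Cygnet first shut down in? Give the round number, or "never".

never

Round 1 — Ionix shuts down (initial).
  Flux: +80 → 80 ≥ 50
Round 2 — Flux shuts down.
  Axion: +35 → 35 < 60
No further shutdowns.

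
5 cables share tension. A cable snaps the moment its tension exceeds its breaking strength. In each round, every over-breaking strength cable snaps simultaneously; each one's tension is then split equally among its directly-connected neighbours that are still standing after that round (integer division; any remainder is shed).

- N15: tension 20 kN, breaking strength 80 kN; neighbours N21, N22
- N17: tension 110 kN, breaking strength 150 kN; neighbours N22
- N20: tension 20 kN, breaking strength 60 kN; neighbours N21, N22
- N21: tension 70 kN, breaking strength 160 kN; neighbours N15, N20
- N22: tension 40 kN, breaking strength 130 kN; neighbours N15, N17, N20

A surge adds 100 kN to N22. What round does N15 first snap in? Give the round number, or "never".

never

Round 1 — N22 at 140 > 130. N22 snaps.
  N22 sheds 140 kN to N15, N17, N20: 46 each (2 lost).
    N15: 20+46 = 66 ≤ 80
    N17: 110+46 = 156 > 150
    N20: 20+46 = 66 > 60
Round 2 — N17, N20 snap.
  N17 sheds 156 kN: no online neighbours, lost.
  N20 sheds 66 kN to N21: 66 each.
    N21: 70+66 = 136 ≤ 160
No further breaks.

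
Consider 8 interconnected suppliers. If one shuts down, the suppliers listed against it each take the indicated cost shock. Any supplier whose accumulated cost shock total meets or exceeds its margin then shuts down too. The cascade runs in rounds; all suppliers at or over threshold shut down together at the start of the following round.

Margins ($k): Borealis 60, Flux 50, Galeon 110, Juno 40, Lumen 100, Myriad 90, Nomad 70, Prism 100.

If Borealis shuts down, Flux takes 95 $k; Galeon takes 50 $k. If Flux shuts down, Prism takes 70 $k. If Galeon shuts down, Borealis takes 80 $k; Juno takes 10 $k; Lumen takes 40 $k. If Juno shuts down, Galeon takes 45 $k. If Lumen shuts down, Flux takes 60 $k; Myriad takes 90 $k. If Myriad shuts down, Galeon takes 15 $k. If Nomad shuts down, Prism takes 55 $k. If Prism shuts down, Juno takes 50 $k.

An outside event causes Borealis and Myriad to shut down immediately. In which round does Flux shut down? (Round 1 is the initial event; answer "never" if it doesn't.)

Round 1 — Borealis, Myriad shut down (initial).
  Flux: +95 → 95 ≥ 50
  Galeon: +50+15 → 65 < 110
Round 2 — Flux shuts down.
  Prism: +70 → 70 < 100
No further shutdowns.

2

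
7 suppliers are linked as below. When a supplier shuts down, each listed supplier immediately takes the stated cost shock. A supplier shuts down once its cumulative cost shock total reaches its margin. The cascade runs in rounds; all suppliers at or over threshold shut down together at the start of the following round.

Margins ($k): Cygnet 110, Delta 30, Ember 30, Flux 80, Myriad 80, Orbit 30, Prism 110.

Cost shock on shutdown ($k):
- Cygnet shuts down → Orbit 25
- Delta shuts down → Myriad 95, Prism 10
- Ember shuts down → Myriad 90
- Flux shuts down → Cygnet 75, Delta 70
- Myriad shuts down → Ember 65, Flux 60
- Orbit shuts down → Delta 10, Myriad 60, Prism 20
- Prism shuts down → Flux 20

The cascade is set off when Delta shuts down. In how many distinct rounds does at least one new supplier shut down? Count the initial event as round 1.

3

Round 1 — Delta shuts down (initial).
  Myriad: +95 → 95 ≥ 80
  Prism: +10 → 10 < 110
Round 2 — Myriad shuts down.
  Ember: +65 → 65 ≥ 30
  Flux: +60 → 60 < 80
Round 3 — Ember shuts down.
No further shutdowns.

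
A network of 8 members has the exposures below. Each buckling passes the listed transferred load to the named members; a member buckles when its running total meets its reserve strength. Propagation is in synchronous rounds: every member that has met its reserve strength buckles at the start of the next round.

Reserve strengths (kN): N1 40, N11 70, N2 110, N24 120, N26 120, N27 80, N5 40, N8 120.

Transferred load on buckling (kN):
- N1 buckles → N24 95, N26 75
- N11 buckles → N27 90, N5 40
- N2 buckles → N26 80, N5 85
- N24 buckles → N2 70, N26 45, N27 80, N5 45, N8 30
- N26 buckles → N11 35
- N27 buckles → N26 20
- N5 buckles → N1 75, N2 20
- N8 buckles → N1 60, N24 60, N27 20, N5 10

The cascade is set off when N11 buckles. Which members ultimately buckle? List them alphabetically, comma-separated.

N1, N11, N27, N5

Round 1 — N11 buckles (initial).
  N27: +90 → 90 ≥ 80
  N5: +40 → 40 ≥ 40
Round 2 — N27, N5 buckle.
  N1: +75 → 75 ≥ 40
  N2: +20 → 20 < 110
  N26: +20 → 20 < 120
Round 3 — N1 buckles.
  N24: +95 → 95 < 120
  N26: +75 → 95 < 120
No further bucklings.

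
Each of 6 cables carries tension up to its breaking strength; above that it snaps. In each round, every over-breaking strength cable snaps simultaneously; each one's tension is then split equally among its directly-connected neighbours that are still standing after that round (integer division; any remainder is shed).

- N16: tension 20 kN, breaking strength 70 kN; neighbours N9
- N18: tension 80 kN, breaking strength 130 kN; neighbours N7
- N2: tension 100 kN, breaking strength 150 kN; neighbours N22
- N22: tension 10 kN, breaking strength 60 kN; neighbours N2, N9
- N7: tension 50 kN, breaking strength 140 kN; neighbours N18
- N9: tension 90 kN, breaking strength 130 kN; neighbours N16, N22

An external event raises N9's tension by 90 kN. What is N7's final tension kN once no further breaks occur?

50

Round 1 — N9 at 180 > 130. N9 snaps.
  N9 sheds 180 kN to N16, N22: 90 each.
    N16: 20+90 = 110 > 70
    N22: 10+90 = 100 > 60
Round 2 — N16, N22 snap.
  N16 sheds 110 kN: no online neighbours, lost.
  N22 sheds 100 kN to N2: 100 each.
    N2: 100+100 = 200 > 150
Round 3 — N2 snaps.
  N2 sheds 200 kN: no online neighbours, lost.
No further breaks.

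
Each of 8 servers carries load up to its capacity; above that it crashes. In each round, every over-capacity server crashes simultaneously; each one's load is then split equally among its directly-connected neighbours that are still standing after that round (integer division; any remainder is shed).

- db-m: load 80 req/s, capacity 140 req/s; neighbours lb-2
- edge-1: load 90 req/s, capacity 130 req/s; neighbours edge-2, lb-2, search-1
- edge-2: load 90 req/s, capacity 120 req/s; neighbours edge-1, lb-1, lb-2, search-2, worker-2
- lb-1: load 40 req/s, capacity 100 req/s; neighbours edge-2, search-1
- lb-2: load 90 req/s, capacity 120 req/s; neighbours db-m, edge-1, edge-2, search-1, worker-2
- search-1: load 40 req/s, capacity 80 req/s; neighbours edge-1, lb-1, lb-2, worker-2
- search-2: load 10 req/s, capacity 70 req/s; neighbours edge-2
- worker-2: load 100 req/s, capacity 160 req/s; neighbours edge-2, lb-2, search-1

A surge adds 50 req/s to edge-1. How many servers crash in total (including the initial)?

7

Round 1 — edge-1 at 140 > 130. edge-1 crashes.
  edge-1 sheds 140 req/s to edge-2, lb-2, search-1: 46 each (2 lost).
    edge-2: 90+46 = 136 > 120
    lb-2: 90+46 = 136 > 120
    search-1: 40+46 = 86 > 80
Round 2 — edge-2, lb-2, search-1 crash.
  edge-2 sheds 136 req/s to lb-1, search-2, worker-2: 45 each (1 lost).
    lb-1: 40+45 = 85 ≤ 100
    search-2: 10+45 = 55 ≤ 70
    worker-2: 100+45 = 145 ≤ 160
  lb-2 sheds 136 req/s to db-m, worker-2: 68 each.
    db-m: 80+68 = 148 > 140
    worker-2: 145+68 = 213 > 160
  search-1 sheds 86 req/s to lb-1, worker-2: 43 each.
    lb-1: 85+43 = 128 > 100
    worker-2: 213+43 = 256 > 160
Round 3 — db-m, lb-1, worker-2 crash.
  db-m sheds 148 req/s: no online neighbours, lost.
  lb-1 sheds 128 req/s: no online neighbours, lost.
  worker-2 sheds 256 req/s: no online neighbours, lost.
No further crashes.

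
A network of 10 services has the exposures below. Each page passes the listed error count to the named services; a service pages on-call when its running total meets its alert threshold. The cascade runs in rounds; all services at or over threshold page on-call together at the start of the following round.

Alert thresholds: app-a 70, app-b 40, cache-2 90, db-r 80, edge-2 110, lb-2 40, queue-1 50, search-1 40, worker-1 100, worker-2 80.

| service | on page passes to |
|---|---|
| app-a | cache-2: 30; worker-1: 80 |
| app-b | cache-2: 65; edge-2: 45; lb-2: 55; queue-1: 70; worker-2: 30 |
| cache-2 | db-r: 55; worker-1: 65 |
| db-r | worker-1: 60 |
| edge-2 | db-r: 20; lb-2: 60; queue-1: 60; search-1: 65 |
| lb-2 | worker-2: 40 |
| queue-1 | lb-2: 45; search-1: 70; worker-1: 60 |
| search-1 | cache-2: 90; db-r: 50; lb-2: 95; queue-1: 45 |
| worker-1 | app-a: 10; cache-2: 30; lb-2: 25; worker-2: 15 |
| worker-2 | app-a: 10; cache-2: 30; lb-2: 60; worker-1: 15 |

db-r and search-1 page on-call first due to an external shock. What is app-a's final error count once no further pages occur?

10

Round 1 — db-r, search-1 page on-call (initial).
  cache-2: +90 → 90 ≥ 90
  lb-2: +95 → 95 ≥ 40
  queue-1: +45 → 45 < 50
  worker-1: +60 → 60 < 100
Round 2 — cache-2, lb-2 page on-call.
  worker-1: +65 → 125 ≥ 100
  worker-2: +40 → 40 < 80
Round 3 — worker-1 pages on-call.
  app-a: +10 → 10 < 70
  worker-2: +15 → 55 < 80
No further pages.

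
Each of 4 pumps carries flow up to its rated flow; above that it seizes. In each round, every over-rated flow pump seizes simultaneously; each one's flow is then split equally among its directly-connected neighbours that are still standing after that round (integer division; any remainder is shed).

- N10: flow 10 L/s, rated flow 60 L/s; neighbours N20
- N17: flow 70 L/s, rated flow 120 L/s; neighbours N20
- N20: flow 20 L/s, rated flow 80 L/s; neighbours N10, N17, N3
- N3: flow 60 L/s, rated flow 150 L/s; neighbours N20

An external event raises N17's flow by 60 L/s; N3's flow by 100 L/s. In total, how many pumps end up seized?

Round 1 — N17 at 130 > 120; N3 at 160 > 150. N17, N3 seize.
  N17 sheds 130 L/s to N20: 130 each.
    N20: 20+130 = 150 > 80
  N3 sheds 160 L/s to N20: 160 each.
    N20: 150+160 = 310 > 80
Round 2 — N20 seizes.
  N20 sheds 310 L/s to N10: 310 each.
    N10: 10+310 = 320 > 60
Round 3 — N10 seizes.
  N10 sheds 320 L/s: no online neighbours, lost.
No further seizures.

4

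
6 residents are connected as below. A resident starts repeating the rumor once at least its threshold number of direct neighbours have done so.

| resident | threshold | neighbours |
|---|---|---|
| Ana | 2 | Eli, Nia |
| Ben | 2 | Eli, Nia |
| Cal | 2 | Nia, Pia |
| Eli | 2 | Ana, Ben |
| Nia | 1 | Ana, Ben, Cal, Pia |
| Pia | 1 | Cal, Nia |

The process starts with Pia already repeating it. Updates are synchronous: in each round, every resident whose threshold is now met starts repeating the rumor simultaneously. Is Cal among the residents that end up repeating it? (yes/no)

yes

Round 1 — Pia starts repeating the rumor (initial).
Round 2 — checking thresholds:
  Cal: 1 of 2 neighbours < 2, not yet.
  Nia: 1 of 4 neighbours ≥ 1, starts repeating the rumor.
Round 3 — checking thresholds:
  Ana: 1 of 2 neighbours < 2, not yet.
  Ben: 1 of 2 neighbours < 2, not yet.
  Cal: 2 of 2 neighbours ≥ 2, starts repeating the rumor.
Round 4 — no new spreads; cascade stops.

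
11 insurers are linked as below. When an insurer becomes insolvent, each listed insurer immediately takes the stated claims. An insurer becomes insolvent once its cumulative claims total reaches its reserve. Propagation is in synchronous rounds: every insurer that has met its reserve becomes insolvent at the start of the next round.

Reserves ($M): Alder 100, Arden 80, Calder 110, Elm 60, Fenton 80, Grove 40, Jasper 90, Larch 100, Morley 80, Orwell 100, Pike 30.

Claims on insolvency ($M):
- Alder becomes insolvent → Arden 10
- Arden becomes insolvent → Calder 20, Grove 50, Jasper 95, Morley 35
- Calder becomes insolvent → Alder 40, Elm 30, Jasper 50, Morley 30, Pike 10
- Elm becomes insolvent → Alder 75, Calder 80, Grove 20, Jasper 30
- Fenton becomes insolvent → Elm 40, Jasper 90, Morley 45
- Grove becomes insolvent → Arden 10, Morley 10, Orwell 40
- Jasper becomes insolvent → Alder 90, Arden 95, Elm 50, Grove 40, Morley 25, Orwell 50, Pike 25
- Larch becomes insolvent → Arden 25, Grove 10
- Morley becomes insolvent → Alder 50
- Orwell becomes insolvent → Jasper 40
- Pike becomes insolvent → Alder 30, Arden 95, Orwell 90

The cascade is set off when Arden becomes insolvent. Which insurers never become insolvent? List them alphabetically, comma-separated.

Alder, Calder, Elm, Fenton, Larch, Morley, Orwell, Pike

Round 1 — Arden becomes insolvent (initial).
  Calder: +20 → 20 < 110
  Grove: +50 → 50 ≥ 40
  Jasper: +95 → 95 ≥ 90
  Morley: +35 → 35 < 80
Round 2 — Grove, Jasper become insolvent.
  Alder: +90 → 90 < 100
  Elm: +50 → 50 < 60
  Morley: +10+25 → 70 < 80
  Orwell: +40+50 → 90 < 100
  Pike: +25 → 25 < 30
No further insolvencies.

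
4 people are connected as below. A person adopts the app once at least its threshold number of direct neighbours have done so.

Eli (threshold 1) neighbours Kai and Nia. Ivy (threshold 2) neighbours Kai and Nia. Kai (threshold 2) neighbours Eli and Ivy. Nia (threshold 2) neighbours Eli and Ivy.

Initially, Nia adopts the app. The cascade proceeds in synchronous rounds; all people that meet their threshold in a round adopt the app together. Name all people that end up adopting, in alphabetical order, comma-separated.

Round 1 — Nia adopts the app (initial).
Round 2 — checking thresholds:
  Eli: 1 of 2 neighbours ≥ 1, adopts the app.
  Ivy: 1 of 2 neighbours < 2, below threshold.
Round 3 — no new adoptions; cascade stops.

Eli, Nia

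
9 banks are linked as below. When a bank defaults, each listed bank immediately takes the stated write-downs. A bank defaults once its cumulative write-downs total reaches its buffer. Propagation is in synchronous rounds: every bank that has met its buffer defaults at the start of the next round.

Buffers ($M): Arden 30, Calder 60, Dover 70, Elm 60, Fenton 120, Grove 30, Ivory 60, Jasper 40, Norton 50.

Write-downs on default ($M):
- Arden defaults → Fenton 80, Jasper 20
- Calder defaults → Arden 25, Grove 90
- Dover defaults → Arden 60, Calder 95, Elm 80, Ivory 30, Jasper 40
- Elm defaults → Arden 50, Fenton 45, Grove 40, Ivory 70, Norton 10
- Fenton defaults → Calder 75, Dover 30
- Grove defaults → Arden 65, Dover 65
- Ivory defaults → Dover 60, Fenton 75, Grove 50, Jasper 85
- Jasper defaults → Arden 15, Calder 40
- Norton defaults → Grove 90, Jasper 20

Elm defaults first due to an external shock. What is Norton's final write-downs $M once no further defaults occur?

Round 1 — Elm defaults (initial).
  Arden: +50 → 50 ≥ 30
  Fenton: +45 → 45 < 120
  Grove: +40 → 40 ≥ 30
  Ivory: +70 → 70 ≥ 60
  Norton: +10 → 10 < 50
Round 2 — Arden, Grove, Ivory default.
  Dover: +65+60 → 125 ≥ 70
  Fenton: +80+75 → 200 ≥ 120
  Jasper: +20+85 → 105 ≥ 40
Round 3 — Dover, Fenton, Jasper default.
  Calder: +95+75+40 → 210 ≥ 60
Round 4 — Calder defaults.
No further defaults.

10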